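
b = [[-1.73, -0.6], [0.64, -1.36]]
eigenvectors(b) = [[0.21-0.66j,  0.21+0.66j],[-0.72+0.00j,  (-0.72-0j)]]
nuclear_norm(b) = 3.33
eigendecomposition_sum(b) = [[(-0.87+0.05j), -0.30-0.78j], [0.32+0.84j, -0.68+0.54j]] + [[(-0.87-0.05j),(-0.3+0.78j)], [0.32-0.84j,-0.68-0.54j]]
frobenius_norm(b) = 2.37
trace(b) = -3.09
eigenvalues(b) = [(-1.55+0.59j), (-1.55-0.59j)]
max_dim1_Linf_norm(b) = 1.73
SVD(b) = [[-0.97,  0.24], [0.24,  0.97]] @ diag([1.8508376830845987, 1.4786818017660308]) @ [[0.99,0.14], [0.14,-0.99]]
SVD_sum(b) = [[-1.78, -0.25], [0.44, 0.06]] + [[0.05,-0.35], [0.20,-1.42]]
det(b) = 2.74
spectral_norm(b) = 1.85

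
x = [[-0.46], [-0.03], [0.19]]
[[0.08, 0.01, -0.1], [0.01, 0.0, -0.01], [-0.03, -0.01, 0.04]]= x @[[-0.17, -0.03, 0.22]]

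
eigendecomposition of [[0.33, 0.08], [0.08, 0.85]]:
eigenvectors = [[-0.99, -0.15], [0.15, -0.99]]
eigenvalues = [0.32, 0.86]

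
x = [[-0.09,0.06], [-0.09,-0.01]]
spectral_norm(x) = 0.13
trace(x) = -0.10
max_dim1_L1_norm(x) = 0.15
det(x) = 0.01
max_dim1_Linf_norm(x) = 0.09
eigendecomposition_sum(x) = [[(-0.04+0.01j), 0.03+0.02j], [-0.04-0.04j, (-0.01+0.05j)]] + [[(-0.05-0.01j), 0.03-0.02j], [-0.05+0.04j, (-0.01-0.05j)]]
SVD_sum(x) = [[-0.1, 0.03], [-0.08, 0.03]] + [[0.01, 0.03],[-0.01, -0.04]]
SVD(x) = [[-0.78, -0.62], [-0.62, 0.78]] @ diag([0.1328588006131874, 0.047418763160012076]) @ [[0.95, -0.31],[-0.31, -0.95]]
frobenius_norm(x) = 0.14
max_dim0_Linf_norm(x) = 0.09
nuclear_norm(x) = 0.18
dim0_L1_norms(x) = [0.18, 0.07]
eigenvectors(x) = [[-0.34+0.53j, (-0.34-0.53j)], [(-0.77+0j), (-0.77-0j)]]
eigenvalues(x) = [(-0.05+0.06j), (-0.05-0.06j)]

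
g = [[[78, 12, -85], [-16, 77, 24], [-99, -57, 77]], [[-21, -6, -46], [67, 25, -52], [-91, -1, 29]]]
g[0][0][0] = 78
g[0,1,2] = 24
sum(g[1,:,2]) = -69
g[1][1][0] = 67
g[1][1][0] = 67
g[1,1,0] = 67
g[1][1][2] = -52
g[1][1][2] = -52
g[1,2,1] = -1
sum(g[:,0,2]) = -131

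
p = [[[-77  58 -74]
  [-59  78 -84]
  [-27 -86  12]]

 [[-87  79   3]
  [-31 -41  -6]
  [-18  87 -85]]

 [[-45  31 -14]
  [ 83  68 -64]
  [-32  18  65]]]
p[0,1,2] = -84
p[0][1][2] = -84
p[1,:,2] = [3, -6, -85]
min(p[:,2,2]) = -85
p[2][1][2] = -64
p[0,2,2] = 12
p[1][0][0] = -87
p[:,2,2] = [12, -85, 65]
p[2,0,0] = -45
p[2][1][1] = 68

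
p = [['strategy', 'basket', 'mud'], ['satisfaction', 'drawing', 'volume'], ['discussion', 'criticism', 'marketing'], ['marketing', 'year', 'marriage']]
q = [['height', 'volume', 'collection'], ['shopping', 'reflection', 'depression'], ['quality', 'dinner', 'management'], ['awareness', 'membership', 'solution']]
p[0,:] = ['strategy', 'basket', 'mud']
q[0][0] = 'height'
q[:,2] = ['collection', 'depression', 'management', 'solution']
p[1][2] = 'volume'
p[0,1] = 'basket'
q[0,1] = 'volume'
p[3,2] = 'marriage'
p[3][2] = 'marriage'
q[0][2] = 'collection'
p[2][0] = 'discussion'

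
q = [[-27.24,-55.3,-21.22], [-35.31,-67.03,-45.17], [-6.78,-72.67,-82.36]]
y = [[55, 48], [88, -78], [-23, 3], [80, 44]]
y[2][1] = 3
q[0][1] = -55.3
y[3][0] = 80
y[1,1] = -78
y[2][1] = 3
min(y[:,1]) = -78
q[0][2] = -21.22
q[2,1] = -72.67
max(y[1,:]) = 88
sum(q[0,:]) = -103.75999999999999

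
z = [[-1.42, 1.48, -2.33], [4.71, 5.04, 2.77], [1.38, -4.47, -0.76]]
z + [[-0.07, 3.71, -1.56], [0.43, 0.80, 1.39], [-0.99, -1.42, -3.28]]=[[-1.49, 5.19, -3.89], [5.14, 5.84, 4.16], [0.39, -5.89, -4.04]]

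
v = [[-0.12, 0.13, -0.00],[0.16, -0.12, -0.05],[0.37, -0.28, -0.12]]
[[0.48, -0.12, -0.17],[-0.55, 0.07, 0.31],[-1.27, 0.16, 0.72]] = v @ [[-1.93, -1.69, 0.33],[1.94, -2.49, -0.98],[0.08, -0.76, -2.70]]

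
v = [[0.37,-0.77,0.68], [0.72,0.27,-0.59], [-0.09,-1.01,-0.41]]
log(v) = [[-0.19+0.11j,-1.02-0.25j,0.56-0.39j],  [0.63-0.35j,0.09+0.82j,0.04+1.28j],  [-0.45-0.61j,(-0.36+1.42j),0.10+2.22j]]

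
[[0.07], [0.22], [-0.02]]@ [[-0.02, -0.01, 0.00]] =[[-0.0, -0.0, 0.0], [-0.0, -0.0, 0.00], [0.0, 0.0, 0.0]]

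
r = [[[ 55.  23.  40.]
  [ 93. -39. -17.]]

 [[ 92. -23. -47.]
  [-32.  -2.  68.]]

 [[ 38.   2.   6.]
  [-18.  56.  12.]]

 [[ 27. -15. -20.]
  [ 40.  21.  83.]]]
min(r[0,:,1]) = -39.0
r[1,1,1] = -2.0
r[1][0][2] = -47.0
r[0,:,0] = [55.0, 93.0]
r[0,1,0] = 93.0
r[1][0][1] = -23.0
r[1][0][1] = -23.0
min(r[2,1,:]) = -18.0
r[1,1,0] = -32.0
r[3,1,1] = 21.0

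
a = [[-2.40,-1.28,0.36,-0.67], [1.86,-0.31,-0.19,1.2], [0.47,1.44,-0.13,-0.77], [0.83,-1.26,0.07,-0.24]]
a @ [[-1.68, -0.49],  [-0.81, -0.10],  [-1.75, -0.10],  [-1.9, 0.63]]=[[5.71,0.85], [-4.82,-0.11], [-0.27,-0.85], [-0.04,-0.44]]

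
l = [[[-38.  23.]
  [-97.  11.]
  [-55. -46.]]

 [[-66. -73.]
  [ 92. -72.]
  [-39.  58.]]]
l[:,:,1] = [[23.0, 11.0, -46.0], [-73.0, -72.0, 58.0]]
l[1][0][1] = -73.0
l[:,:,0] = [[-38.0, -97.0, -55.0], [-66.0, 92.0, -39.0]]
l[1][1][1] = -72.0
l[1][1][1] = -72.0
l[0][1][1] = 11.0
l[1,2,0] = -39.0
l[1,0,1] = -73.0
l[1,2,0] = -39.0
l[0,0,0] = -38.0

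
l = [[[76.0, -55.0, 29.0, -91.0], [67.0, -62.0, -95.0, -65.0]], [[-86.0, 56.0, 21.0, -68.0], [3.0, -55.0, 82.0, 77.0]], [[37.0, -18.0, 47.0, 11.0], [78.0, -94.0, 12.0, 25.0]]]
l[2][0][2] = 47.0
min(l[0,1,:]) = -95.0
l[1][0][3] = -68.0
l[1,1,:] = [3.0, -55.0, 82.0, 77.0]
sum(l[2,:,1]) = -112.0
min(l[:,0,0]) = -86.0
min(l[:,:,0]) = -86.0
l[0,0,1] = -55.0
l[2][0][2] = 47.0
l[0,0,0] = 76.0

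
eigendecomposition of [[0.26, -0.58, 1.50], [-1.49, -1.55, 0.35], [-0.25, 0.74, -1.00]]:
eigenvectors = [[(-0.39+0j), (0.63+0j), (0.63-0j)], [(-0.84+0j), (-0.53+0.29j), -0.53-0.29j], [0.37+0.00j, -0.29+0.38j, -0.29-0.38j]]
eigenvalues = [(-2.4+0j), (0.06+0.64j), (0.06-0.64j)]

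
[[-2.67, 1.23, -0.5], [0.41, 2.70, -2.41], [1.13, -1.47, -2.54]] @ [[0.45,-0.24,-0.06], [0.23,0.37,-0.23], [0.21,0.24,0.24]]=[[-1.02, 0.98, -0.24], [0.3, 0.32, -1.22], [-0.36, -1.42, -0.34]]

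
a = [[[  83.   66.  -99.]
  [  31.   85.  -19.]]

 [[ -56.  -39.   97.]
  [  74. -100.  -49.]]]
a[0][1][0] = 31.0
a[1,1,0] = 74.0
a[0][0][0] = 83.0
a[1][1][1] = -100.0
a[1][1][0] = 74.0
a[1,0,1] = -39.0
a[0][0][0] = 83.0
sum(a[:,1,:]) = 22.0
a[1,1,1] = -100.0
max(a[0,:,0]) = 83.0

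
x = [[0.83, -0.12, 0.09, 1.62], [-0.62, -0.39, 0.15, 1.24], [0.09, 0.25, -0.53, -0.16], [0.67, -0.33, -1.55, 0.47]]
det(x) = -1.033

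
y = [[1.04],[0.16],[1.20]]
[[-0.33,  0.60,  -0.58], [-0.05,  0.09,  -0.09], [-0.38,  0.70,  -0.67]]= y @ [[-0.32, 0.58, -0.56]]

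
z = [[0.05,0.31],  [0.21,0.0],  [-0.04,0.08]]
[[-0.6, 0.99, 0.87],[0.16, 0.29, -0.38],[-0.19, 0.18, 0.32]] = z@[[0.74,1.4,-1.80], [-2.04,2.96,3.1]]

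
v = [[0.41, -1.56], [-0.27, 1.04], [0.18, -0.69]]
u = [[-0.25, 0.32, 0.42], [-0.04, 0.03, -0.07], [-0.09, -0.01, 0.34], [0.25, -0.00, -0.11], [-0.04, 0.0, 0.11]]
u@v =[[-0.11, 0.43], [-0.04, 0.14], [0.03, -0.1], [0.08, -0.31], [0.0, -0.01]]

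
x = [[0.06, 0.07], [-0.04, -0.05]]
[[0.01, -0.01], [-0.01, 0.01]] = x @ [[0.06, -0.07],[0.13, -0.14]]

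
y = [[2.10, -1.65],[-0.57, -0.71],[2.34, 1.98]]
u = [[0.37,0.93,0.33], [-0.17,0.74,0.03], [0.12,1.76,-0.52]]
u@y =[[1.02, -0.62], [-0.71, -0.19], [-1.97, -2.48]]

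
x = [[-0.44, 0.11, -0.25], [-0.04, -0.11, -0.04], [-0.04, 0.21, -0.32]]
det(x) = -0.02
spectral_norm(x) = 0.59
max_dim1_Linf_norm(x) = 0.44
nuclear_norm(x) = 0.97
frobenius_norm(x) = 0.66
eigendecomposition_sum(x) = [[-0.46, 0.58, -0.7], [-0.06, 0.07, -0.09], [-0.05, 0.06, -0.07]] + [[-0.01, 0.09, -0.00], [0.02, -0.13, 0.01], [0.02, -0.17, 0.01]] + [[0.03, -0.56, 0.45], [0.0, -0.05, 0.04], [-0.02, 0.32, -0.26]]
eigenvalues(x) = [-0.45, -0.13, -0.29]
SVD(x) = [[-0.85,-0.5,-0.15],[-0.03,-0.24,0.97],[-0.53,0.83,0.19]] @ diag([0.5858231515139901, 0.2778998473280421, 0.10574927898225663]) @ [[0.68, -0.34, 0.65],[0.71, 0.52, -0.47],[0.18, -0.78, -0.60]]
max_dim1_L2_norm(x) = 0.52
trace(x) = -0.87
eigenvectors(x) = [[0.99, 0.39, -0.86], [0.13, -0.57, -0.08], [0.1, -0.73, 0.50]]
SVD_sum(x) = [[-0.34, 0.17, -0.32],[-0.01, 0.01, -0.01],[-0.21, 0.11, -0.20]] + [[-0.1, -0.07, 0.07],[-0.05, -0.04, 0.03],[0.16, 0.12, -0.11]] + [[-0.00, 0.01, 0.01], [0.02, -0.08, -0.06], [0.0, -0.02, -0.01]]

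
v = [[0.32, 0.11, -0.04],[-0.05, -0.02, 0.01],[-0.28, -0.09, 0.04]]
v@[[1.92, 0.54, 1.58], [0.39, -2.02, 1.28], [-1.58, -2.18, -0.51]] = [[0.72, 0.04, 0.67], [-0.12, -0.01, -0.11], [-0.64, -0.06, -0.58]]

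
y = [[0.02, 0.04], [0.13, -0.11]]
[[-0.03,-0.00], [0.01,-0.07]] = y @[[-0.36, -0.45], [-0.52, 0.13]]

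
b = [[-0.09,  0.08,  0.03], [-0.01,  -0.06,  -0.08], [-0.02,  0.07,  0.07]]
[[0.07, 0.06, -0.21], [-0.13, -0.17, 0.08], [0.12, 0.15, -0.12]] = b @ [[0.51,  -0.05,  1.27], [1.14,  -0.09,  -0.98], [0.71,  2.22,  -0.42]]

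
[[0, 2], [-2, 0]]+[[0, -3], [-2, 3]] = [[0, -1], [-4, 3]]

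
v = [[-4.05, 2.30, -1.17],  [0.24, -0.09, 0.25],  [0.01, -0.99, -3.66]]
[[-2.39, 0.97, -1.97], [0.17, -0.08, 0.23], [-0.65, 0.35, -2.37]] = v@[[0.61, 0.11, 0.15], [0.11, 0.5, -0.23], [0.15, -0.23, 0.71]]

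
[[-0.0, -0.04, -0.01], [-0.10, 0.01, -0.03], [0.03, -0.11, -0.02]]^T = [[-0.0,-0.10,0.03], [-0.04,0.01,-0.11], [-0.01,-0.03,-0.02]]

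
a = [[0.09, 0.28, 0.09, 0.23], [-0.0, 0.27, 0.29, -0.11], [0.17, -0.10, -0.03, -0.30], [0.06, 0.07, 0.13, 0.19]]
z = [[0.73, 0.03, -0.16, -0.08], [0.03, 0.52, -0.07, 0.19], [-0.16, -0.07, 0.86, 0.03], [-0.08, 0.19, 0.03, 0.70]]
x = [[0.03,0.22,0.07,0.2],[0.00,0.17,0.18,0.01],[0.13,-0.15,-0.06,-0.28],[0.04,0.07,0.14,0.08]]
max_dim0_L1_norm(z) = 1.12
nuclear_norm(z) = 2.81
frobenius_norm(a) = 0.71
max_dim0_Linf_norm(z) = 0.86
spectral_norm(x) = 0.49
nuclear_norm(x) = 0.89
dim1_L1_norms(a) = [0.69, 0.67, 0.6, 0.45]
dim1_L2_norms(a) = [0.38, 0.41, 0.36, 0.25]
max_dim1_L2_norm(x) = 0.35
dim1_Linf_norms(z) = [0.73, 0.52, 0.86, 0.7]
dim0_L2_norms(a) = [0.2, 0.41, 0.33, 0.44]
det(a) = 0.00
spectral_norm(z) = 0.99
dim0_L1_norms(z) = [1.0, 0.81, 1.12, 1.0]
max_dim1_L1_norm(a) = 0.69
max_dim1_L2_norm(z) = 0.88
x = z @ a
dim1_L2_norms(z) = [0.75, 0.56, 0.88, 0.73]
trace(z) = 2.81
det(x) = 0.00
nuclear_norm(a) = 1.25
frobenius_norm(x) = 0.56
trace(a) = 0.52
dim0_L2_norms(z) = [0.75, 0.56, 0.88, 0.73]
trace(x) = 0.22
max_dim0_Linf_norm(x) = 0.28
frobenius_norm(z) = 1.48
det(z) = 0.19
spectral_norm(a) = 0.55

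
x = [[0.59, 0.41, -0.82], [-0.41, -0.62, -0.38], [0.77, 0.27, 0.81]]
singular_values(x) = [1.36, 1.11, 0.34]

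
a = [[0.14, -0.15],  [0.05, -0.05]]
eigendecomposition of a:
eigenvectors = [[0.94, 0.75], [0.35, 0.67]]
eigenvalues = [0.08, 0.01]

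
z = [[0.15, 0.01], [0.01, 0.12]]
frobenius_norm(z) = 0.19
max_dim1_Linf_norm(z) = 0.15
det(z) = 0.02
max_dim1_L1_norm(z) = 0.16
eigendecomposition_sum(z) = [[0.14,0.04],[0.04,0.01]] + [[0.01, -0.03], [-0.03, 0.11]]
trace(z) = 0.27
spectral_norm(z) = 0.15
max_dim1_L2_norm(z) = 0.15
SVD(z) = [[-0.96, -0.29],  [-0.29, 0.96]] @ diag([0.15302775637731997, 0.11697224362268005]) @ [[-0.96, -0.29], [-0.29, 0.96]]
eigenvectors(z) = [[0.96,  -0.29], [0.29,  0.96]]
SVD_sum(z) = [[0.14, 0.04], [0.04, 0.01]] + [[0.01, -0.03], [-0.03, 0.11]]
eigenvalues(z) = [0.15, 0.12]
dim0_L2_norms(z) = [0.15, 0.12]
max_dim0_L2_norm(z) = 0.15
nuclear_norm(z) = 0.27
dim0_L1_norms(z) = [0.16, 0.13]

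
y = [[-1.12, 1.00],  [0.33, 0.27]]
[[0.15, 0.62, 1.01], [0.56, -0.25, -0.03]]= y @ [[0.82, -0.66, -0.48], [1.07, -0.12, 0.47]]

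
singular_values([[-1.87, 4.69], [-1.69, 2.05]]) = [5.66, 0.72]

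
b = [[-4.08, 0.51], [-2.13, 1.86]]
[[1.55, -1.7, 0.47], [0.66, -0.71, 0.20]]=b@[[-0.39, 0.43, -0.12], [-0.09, 0.11, -0.03]]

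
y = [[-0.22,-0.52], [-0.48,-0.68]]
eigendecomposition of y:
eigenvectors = [[0.85, 0.55], [-0.52, 0.83]]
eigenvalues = [0.1, -1.0]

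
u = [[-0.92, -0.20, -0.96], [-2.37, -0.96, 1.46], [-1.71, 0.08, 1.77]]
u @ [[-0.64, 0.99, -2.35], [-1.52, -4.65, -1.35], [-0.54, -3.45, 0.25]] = [[1.41, 3.33, 2.19], [2.19, -2.92, 7.23], [0.02, -8.17, 4.35]]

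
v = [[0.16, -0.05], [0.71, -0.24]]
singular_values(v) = [0.77, 0.0]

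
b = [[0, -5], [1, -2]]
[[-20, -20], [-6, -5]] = b@[[2, 3], [4, 4]]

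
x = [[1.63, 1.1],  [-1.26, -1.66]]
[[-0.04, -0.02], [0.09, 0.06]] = x@[[0.02, 0.02], [-0.07, -0.05]]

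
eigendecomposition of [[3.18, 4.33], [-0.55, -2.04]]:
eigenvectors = [[0.99,  -0.68], [-0.12,  0.74]]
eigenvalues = [2.67, -1.53]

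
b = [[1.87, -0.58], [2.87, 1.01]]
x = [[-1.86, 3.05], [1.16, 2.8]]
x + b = [[0.01, 2.47], [4.03, 3.81]]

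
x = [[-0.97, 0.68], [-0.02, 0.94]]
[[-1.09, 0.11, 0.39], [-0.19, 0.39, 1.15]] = x@[[1.0, 0.18, 0.46], [-0.18, 0.42, 1.23]]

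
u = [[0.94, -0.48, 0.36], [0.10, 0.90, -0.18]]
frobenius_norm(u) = 1.45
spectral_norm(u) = 1.22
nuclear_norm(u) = 2.00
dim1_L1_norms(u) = [1.78, 1.18]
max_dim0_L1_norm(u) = 1.38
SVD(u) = [[-0.85, 0.53], [0.53, 0.85]] @ diag([1.2230209741757605, 0.774738469889145]) @ [[-0.61, 0.72, -0.33],[0.75, 0.66, 0.05]]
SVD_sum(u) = [[0.63,  -0.75,  0.34],[-0.39,  0.47,  -0.21]] + [[0.31, 0.27, 0.02], [0.49, 0.43, 0.03]]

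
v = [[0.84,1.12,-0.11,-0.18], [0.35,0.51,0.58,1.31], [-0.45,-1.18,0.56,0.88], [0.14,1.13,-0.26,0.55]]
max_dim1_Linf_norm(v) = 1.31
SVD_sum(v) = [[0.55,1.22,-0.26,-0.1], [0.15,0.34,-0.07,-0.03], [-0.56,-1.26,0.27,0.11], [0.43,0.96,-0.21,-0.08]] + [[-0.0, -0.0, -0.0, -0.01], [0.1, 0.19, 0.55, 1.39], [0.06, 0.11, 0.30, 0.77], [0.04, 0.07, 0.21, 0.52]] + [[0.27, -0.09, 0.19, -0.08], [0.11, -0.04, 0.08, -0.03], [0.03, -0.01, 0.02, -0.01], [-0.34, 0.11, -0.24, 0.10]] + [[0.02,-0.02,-0.03,0.01], [-0.02,0.01,0.03,-0.01], [0.03,-0.02,-0.04,0.02], [0.01,-0.01,-0.02,0.01]]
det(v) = 0.20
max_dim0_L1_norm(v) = 3.94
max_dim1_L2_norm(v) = 1.64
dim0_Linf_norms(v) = [0.84, 1.18, 0.58, 1.31]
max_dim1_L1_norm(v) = 3.07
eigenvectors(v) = [[-0.52+0.00j, (0.41-0.08j), (0.41+0.08j), -0.75+0.00j],[-0.56+0.00j, -0.31+0.19j, -0.31-0.19j, 0.23+0.00j],[(0.29+0j), (-0.77+0j), (-0.77-0j), (0.62+0j)],[(-0.58+0j), 0.29-0.15j, 0.29+0.15j, -0.06+0.00j]]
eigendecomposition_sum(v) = [[0.29+0.00j,0.76+0.00j,0.15-0.00j,(0.8-0j)], [(0.31+0j),0.81+0.00j,(0.16-0j),0.85-0.00j], [-0.16+0.00j,-0.42+0.00j,(-0.08+0j),-0.44+0.00j], [(0.32+0j),0.84+0.00j,(0.17-0j),(0.88-0j)]] + [[(-0.13-0.13j), (0.22-0.06j), (-0.27-0.12j), -0.23+0.11j], [(0.15+0.06j), -0.16+0.11j, 0.25+0.01j, 0.15-0.16j], [0.19+0.27j, (-0.41+0.02j), 0.43+0.31j, (0.44-0.11j)], [(-0.13-0.06j), (0.15-0.09j), -0.22-0.03j, (-0.14+0.13j)]] + [[-0.13+0.13j, (0.22+0.06j), (-0.27+0.12j), -0.23-0.11j], [(0.15-0.06j), -0.16-0.11j, (0.25-0.01j), 0.15+0.16j], [(0.19-0.27j), -0.41-0.02j, 0.43-0.31j, (0.44+0.11j)], [-0.13+0.06j, 0.15+0.09j, (-0.22+0.03j), (-0.14-0.13j)]] + [[0.81-0.00j, (-0.08+0j), 0.27-0.00j, -0.52+0.00j],[-0.25+0.00j, (0.02-0j), (-0.09+0j), (0.16-0j)],[-0.67+0.00j, 0.06-0.00j, (-0.23+0j), (0.43-0j)],[(0.07-0j), -0.01+0.00j, 0.02-0.00j, (-0.05+0j)]]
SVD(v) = [[-0.60,0.0,-0.60,0.53], [-0.17,-0.83,-0.25,-0.47], [0.62,-0.46,-0.07,0.63], [-0.47,-0.31,0.76,0.32]] @ diag([2.2719089487676936, 1.8106016901542423, 0.5853385640816956, 0.08142489495635817]) @ [[-0.4, -0.89, 0.19, 0.08],[-0.07, -0.13, -0.36, -0.92],[-0.77, 0.25, -0.54, 0.24],[0.49, -0.35, -0.74, 0.3]]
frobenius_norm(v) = 2.96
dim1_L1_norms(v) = [2.25, 2.75, 3.07, 2.08]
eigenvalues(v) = [(1.9+0j), (-0+0.43j), (-0-0.43j), (0.56+0j)]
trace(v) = 2.46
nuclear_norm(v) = 4.75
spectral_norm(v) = 2.27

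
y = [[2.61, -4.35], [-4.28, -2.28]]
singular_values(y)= [5.13, 4.79]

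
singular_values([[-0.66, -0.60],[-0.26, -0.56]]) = [1.07, 0.2]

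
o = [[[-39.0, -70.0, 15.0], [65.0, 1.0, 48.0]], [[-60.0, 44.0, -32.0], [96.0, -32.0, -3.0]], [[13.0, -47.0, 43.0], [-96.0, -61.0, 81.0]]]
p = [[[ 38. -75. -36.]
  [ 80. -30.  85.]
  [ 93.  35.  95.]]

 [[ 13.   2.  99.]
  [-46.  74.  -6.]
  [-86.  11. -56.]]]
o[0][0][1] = -70.0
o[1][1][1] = -32.0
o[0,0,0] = -39.0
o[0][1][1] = 1.0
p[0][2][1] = 35.0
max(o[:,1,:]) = 96.0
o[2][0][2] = 43.0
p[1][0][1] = 2.0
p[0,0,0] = 38.0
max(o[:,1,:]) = 96.0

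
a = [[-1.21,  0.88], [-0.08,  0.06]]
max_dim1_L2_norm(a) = 1.5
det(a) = -0.00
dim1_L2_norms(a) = [1.5, 0.1]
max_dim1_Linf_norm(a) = 1.21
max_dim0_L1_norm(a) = 1.29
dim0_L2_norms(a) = [1.21, 0.88]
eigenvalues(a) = [-1.15, 0.0]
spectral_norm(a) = 1.50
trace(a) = -1.15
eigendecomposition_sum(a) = [[-1.21,0.88], [-0.08,0.06]] + [[-0.00, 0.00], [-0.00, 0.0]]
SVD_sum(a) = [[-1.21,0.88], [-0.08,0.06]] + [[-0.0, -0.00], [0.00, 0.00]]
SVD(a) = [[-1.00, -0.07],[-0.07, 1.0]] @ diag([1.4994991988833462, 0.0014671565024097929]) @ [[0.81,-0.59], [0.59,0.81]]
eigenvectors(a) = [[-1.0, -0.59], [-0.07, -0.81]]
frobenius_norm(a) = 1.50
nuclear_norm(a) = 1.50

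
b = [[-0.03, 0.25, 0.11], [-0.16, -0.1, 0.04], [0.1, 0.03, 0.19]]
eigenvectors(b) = [[0.73+0.00j,0.73-0.00j,(0.35+0j)], [-0.09+0.64j,(-0.09-0.64j),-0.06+0.00j], [-0.14-0.17j,-0.14+0.17j,(0.94+0j)]]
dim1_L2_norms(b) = [0.27, 0.19, 0.22]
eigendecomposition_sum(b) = [[-0.02+0.09j, (0.11+0.04j), 0.02-0.03j], [(-0.08-0.03j), -0.05+0.09j, 0.03+0.02j], [(0.03-0.01j), -0.01-0.03j, (-0.01+0j)]] + [[(-0.02-0.09j),0.11-0.04j,(0.02+0.03j)], [(-0.08+0.03j),-0.05-0.09j,0.03-0.02j], [0.03+0.01j,(-0.01+0.03j),(-0.01-0j)]] + [[0.02-0.00j, 0.02+0.00j, 0.08-0.00j], [(-0+0j), -0.00-0.00j, -0.01+0.00j], [0.05-0.00j, 0.06+0.00j, (0.21-0j)]]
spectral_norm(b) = 0.31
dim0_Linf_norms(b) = [0.16, 0.25, 0.19]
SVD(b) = [[0.82, 0.57, -0.08], [-0.31, 0.55, 0.78], [0.49, -0.61, 0.62]] @ diag([0.3109691871543505, 0.18266725310082021, 0.17213610686071462]) @ [[0.24, 0.80, 0.55], [-0.91, 0.38, -0.17], [-0.35, -0.46, 0.82]]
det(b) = 0.01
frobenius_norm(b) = 0.40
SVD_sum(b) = [[0.06, 0.20, 0.14], [-0.02, -0.08, -0.05], [0.04, 0.12, 0.08]] + [[-0.09, 0.04, -0.02],  [-0.09, 0.04, -0.02],  [0.1, -0.04, 0.02]] + [[0.0,  0.01,  -0.01], [-0.05,  -0.06,  0.11], [-0.04,  -0.05,  0.09]]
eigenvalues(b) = [(-0.08+0.19j), (-0.08-0.19j), (0.23+0j)]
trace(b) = 0.06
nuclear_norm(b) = 0.67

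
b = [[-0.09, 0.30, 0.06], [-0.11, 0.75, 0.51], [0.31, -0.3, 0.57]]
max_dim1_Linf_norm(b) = 0.75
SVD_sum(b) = [[-0.04, 0.25, 0.16], [-0.12, 0.76, 0.49], [-0.0, 0.01, 0.01]] + [[-0.05, 0.05, -0.10], [0.01, -0.01, 0.02], [0.31, -0.31, 0.56]] + [[0.0, 0.00, -0.0],  [-0.00, -0.0, 0.0],  [0.0, 0.00, -0.0]]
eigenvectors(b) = [[-0.89+0.00j,(0.29-0.09j),(0.29+0.09j)], [(-0.34+0j),(0.81+0j),0.81-0.00j], [(0.31+0j),(-0.15+0.47j),-0.15-0.47j]]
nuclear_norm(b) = 1.69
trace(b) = 1.23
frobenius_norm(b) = 1.20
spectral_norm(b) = 0.96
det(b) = 0.00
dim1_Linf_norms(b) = [0.3, 0.75, 0.57]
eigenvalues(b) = [0j, (0.61+0.31j), (0.61-0.31j)]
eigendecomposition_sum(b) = [[0.01+0.00j, (-0+0j), 0j], [0j, -0.00+0.00j, 0.00+0.00j], [-0.00-0.00j, 0j, (-0-0j)]] + [[-0.05-0.08j, (0.15+0.01j), (0.03-0.24j)], [(-0.06-0.25j), 0.38+0.14j, 0.25-0.57j], [(0.16+0.02j), (-0.15+0.19j), 0.29+0.26j]] + [[(-0.05+0.08j), 0.15-0.01j, (0.03+0.24j)], [-0.06+0.25j, 0.38-0.14j, (0.25+0.57j)], [(0.16-0.02j), (-0.15-0.19j), (0.29-0.26j)]]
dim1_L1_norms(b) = [0.45, 1.37, 1.18]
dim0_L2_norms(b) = [0.34, 0.86, 0.77]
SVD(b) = [[-0.31,  0.17,  0.94], [-0.95,  -0.04,  -0.3], [-0.01,  -0.98,  0.17]] @ diag([0.9595870011042685, 0.7256613055472699, 0.0029080823832168833]) @ [[0.13, -0.84, -0.53],[-0.43, 0.43, -0.79],[0.89, 0.34, -0.31]]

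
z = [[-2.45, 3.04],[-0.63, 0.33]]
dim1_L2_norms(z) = [3.9, 0.71]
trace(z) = -2.12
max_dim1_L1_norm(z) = 5.49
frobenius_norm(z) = 3.97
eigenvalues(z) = [-1.19, -0.93]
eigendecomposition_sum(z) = [[-6.96, 13.91],  [-2.88, 5.77]] + [[4.51, -10.87], [2.25, -5.44]]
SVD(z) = [[-0.99,-0.17], [-0.17,0.99]] @ diag([3.9587558130036813, 0.2795575307688145]) @ [[0.64, -0.77],  [-0.77, -0.64]]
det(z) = 1.11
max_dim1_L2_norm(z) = 3.9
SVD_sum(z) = [[-2.49, 3.01], [-0.42, 0.51]] + [[0.04,0.03], [-0.21,-0.18]]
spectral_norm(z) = 3.96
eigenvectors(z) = [[-0.92, -0.89], [-0.38, -0.45]]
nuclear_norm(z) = 4.24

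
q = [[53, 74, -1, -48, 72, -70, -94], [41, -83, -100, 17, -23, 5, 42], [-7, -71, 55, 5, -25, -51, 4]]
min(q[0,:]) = -94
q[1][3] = 17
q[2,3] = 5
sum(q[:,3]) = -26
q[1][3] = 17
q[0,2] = -1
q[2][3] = 5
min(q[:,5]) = -70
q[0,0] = 53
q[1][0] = 41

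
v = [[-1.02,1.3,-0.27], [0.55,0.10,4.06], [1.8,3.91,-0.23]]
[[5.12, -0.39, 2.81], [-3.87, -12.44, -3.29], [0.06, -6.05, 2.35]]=v @ [[-3.08, -0.65, -1.17], [1.40, -1.42, 1.10], [-0.57, -2.94, -0.68]]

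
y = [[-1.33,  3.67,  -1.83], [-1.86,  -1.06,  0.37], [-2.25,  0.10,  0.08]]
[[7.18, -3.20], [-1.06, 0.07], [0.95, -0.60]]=y @ [[-0.39, 0.30], [1.39, -0.18], [-0.85, 1.17]]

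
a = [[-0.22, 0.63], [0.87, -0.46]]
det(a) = -0.45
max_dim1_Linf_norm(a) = 0.87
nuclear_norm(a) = 1.52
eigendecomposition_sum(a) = [[0.24, 0.17], [0.24, 0.17]] + [[-0.46, 0.46],[0.63, -0.63]]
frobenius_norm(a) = 1.19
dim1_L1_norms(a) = [0.85, 1.33]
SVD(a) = [[-0.51, 0.86], [0.86, 0.51]] @ diag([1.1200944616167288, 0.3989842065239307]) @ [[0.77, -0.64], [0.64, 0.77]]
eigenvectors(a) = [[0.71, -0.59], [0.71, 0.81]]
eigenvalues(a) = [0.41, -1.09]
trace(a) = -0.68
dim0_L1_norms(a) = [1.09, 1.09]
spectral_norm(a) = 1.12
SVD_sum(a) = [[-0.44,  0.37], [0.74,  -0.62]] + [[0.22, 0.26],  [0.13, 0.16]]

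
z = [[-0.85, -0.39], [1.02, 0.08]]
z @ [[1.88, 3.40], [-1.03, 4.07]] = [[-1.20, -4.48], [1.84, 3.79]]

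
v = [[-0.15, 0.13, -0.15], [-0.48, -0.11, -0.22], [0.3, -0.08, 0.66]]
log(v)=[[-1.28, 1.14, 0.0], [-3.99, -1.52, -1.06], [0.18, -0.52, -0.54]]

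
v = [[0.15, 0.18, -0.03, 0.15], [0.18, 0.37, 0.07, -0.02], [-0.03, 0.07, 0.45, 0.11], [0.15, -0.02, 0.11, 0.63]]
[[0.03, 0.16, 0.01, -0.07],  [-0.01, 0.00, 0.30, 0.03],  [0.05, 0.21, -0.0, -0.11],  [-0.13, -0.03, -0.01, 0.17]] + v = [[0.18,0.34,-0.02,0.08], [0.17,0.37,0.37,0.01], [0.02,0.28,0.45,0.0], [0.02,-0.05,0.10,0.8]]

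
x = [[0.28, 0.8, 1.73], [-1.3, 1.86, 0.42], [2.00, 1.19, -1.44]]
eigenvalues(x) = [(-2.74+0j), (1.72+1j), (1.72-1j)]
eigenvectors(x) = [[0.44+0.00j, (0.63+0j), 0.63-0.00j], [(0.21+0j), (0.12+0.61j), 0.12-0.61j], [-0.87+0.00j, 0.47+0.08j, (0.47-0.08j)]]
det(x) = -10.83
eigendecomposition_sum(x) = [[-0.72+0.00j, -0.13+0.00j, (1-0j)], [-0.33+0.00j, -0.06+0.00j, 0.46-0.00j], [(1.41-0j), 0.26-0.00j, (-1.96+0j)]] + [[(0.5+0.6j), (0.47-0.9j), 0.36+0.09j], [(-0.48+0.6j), (0.96+0.28j), -0.02+0.37j], [0.29+0.51j, (0.46-0.61j), 0.26+0.12j]] + [[0.50-0.60j, 0.47+0.90j, 0.36-0.09j], [-0.48-0.60j, (0.96-0.28j), (-0.02-0.37j)], [(0.29-0.51j), (0.46+0.61j), (0.26-0.12j)]]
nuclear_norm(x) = 6.85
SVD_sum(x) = [[-0.74, 0.06, 0.69], [-0.99, 0.08, 0.91], [1.74, -0.14, -1.61]] + [[0.14, 0.94, 0.07], [0.24, 1.66, 0.12], [0.19, 1.34, 0.10]] + [[0.89, -0.20, 0.98], [-0.55, 0.12, -0.61], [0.06, -0.01, 0.07]]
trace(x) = 0.70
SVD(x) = [[0.35, 0.4, 0.85],[0.46, 0.71, -0.53],[-0.82, 0.58, 0.06]] @ diag([2.910083125855451, 2.361266752945667, 1.575701596764054]) @ [[-0.73, 0.06, 0.68], [0.14, 0.99, 0.07], [0.66, -0.15, 0.73]]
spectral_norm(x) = 2.91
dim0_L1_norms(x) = [3.58, 3.85, 3.59]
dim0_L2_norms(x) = [2.4, 2.35, 2.29]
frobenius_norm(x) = 4.07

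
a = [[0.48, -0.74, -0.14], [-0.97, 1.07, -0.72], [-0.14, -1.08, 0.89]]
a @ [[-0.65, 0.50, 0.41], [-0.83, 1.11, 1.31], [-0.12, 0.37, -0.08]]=[[0.32, -0.63, -0.76], [-0.17, 0.44, 1.06], [0.88, -0.94, -1.54]]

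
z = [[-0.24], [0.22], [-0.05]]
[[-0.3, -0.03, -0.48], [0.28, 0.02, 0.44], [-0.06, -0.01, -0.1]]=z @ [[1.26, 0.11, 2.01]]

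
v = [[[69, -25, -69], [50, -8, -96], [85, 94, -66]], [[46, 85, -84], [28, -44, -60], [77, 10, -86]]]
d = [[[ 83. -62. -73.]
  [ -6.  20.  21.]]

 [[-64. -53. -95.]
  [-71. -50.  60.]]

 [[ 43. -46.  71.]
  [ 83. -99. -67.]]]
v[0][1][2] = -96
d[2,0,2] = 71.0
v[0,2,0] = 85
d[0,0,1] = -62.0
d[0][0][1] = -62.0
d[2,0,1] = -46.0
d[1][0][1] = -53.0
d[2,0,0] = 43.0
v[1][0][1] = 85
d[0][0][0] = 83.0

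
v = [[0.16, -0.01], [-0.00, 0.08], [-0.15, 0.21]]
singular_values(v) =[0.29, 0.13]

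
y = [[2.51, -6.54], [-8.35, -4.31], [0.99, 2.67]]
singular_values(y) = [9.77, 7.08]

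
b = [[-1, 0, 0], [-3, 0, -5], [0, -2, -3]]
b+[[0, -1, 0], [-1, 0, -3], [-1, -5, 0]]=[[-1, -1, 0], [-4, 0, -8], [-1, -7, -3]]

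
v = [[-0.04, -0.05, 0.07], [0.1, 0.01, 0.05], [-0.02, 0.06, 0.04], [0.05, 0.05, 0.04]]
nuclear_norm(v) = 0.31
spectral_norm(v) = 0.14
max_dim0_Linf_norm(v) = 0.1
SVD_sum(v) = [[-0.02, -0.01, -0.01], [0.09, 0.04, 0.04], [0.02, 0.01, 0.01], [0.06, 0.03, 0.03]] + [[-0.03, -0.03, 0.08], [-0.00, -0.0, 0.01], [-0.01, -0.01, 0.02], [-0.00, -0.00, 0.00]] + [[0.01, -0.01, -0.0], [0.02, -0.03, -0.00], [-0.03, 0.06, 0.01], [-0.01, 0.02, 0.00]]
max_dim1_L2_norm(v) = 0.11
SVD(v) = [[-0.17,  0.96,  -0.18], [0.78,  0.11,  -0.45], [0.19,  0.25,  0.83], [0.57,  0.05,  0.28]] @ diag([0.1359657013842611, 0.09457219387333574, 0.0798086974775941]) @ [[0.81, 0.41, 0.42], [-0.31, -0.31, 0.9], [-0.50, 0.86, 0.12]]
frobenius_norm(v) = 0.18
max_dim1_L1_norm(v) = 0.16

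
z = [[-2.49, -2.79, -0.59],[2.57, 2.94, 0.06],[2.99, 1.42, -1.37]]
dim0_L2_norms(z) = [4.66, 4.29, 1.49]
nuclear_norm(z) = 8.33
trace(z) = -0.92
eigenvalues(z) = [(1.02+0j), (-0.97+1.4j), (-0.97-1.4j)]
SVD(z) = [[-0.59, 0.47, 0.66], [0.62, -0.26, 0.74], [0.52, 0.84, -0.14]] @ diag([6.2461843694575645, 1.8264941628066502, 0.25865014203988484]) @ [[0.74, 0.67, -0.05], [0.38, -0.48, -0.79], [-0.56, 0.57, -0.61]]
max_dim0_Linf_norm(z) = 2.99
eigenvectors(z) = [[-0.57+0.00j, (-0.08-0.52j), (-0.08+0.52j)], [0.78+0.00j, (-0.05+0.32j), (-0.05-0.32j)], [-0.26+0.00j, (-0.78+0j), (-0.78-0j)]]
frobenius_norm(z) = 6.51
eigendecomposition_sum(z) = [[-0.81+0.00j, -1.30-0.00j, (0.17+0j)], [(1.09+0j), (1.75+0j), (-0.23+0j)], [(-0.36+0j), (-0.58-0j), (0.07+0j)]] + [[-0.84+1.27j,-0.75+0.80j,-0.38-0.43j],  [0.74-0.59j,0.59-0.33j,(0.14+0.33j)],  [(1.68+1.53j),(1+1.28j),-0.72+0.46j]] + [[-0.84-1.27j, (-0.75-0.8j), -0.38+0.43j], [0.74+0.59j, 0.59+0.33j, (0.14-0.33j)], [(1.68-1.53j), 1.00-1.28j, -0.72-0.46j]]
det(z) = 2.95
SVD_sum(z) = [[-2.72, -2.48, 0.19], [2.86, 2.61, -0.2], [2.39, 2.18, -0.17]] + [[0.32, -0.41, -0.68], [-0.18, 0.23, 0.38], [0.58, -0.74, -1.22]] + [[-0.10, 0.1, -0.10], [-0.11, 0.11, -0.12], [0.02, -0.02, 0.02]]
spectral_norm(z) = 6.25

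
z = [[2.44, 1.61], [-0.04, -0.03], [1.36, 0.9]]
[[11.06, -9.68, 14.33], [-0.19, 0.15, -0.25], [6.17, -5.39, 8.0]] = z @ [[2.11, -4.93, 3.3], [3.67, 1.46, 3.90]]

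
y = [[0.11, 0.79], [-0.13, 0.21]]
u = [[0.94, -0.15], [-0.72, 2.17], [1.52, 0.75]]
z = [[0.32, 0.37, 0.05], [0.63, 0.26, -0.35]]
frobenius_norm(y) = 0.83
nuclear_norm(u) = 4.22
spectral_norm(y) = 0.82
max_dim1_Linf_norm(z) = 0.63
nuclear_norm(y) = 0.97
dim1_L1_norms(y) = [0.9, 0.34]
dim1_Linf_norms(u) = [0.94, 2.17, 1.52]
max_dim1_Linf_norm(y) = 0.79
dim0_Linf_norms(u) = [1.52, 2.17]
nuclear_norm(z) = 1.15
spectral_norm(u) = 2.34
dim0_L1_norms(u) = [3.18, 3.07]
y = z @ u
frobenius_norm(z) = 0.91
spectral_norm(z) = 0.86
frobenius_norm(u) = 3.00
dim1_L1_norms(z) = [0.74, 1.24]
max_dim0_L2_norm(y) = 0.82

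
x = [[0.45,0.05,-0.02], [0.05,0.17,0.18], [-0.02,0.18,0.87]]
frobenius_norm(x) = 1.03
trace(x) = 1.49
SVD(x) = [[-0.02, 0.99, -0.16],[0.23, 0.16, 0.96],[0.97, -0.02, -0.23]] @ diag([0.9137013903418395, 0.45842808439427607, 0.11787052526388449]) @ [[-0.02, 0.23, 0.97], [0.99, 0.16, -0.02], [-0.16, 0.96, -0.23]]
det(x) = 0.05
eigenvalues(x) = [0.12, 0.46, 0.91]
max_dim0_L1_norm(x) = 1.07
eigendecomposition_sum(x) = [[0.00, -0.02, 0.00], [-0.02, 0.11, -0.03], [0.0, -0.03, 0.01]] + [[0.45, 0.07, -0.01], [0.07, 0.01, -0.00], [-0.01, -0.0, 0.0]] + [[0.0, -0.00, -0.01], [-0.00, 0.05, 0.21], [-0.01, 0.21, 0.86]]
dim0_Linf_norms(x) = [0.45, 0.18, 0.87]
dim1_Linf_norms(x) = [0.45, 0.18, 0.87]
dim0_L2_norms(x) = [0.45, 0.25, 0.89]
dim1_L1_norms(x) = [0.52, 0.4, 1.07]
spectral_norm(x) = 0.91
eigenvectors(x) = [[-0.16, 0.99, -0.02], [0.96, 0.16, 0.23], [-0.23, -0.02, 0.97]]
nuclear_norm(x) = 1.49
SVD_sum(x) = [[0.00, -0.0, -0.01], [-0.0, 0.05, 0.21], [-0.01, 0.21, 0.86]] + [[0.45, 0.07, -0.01], [0.07, 0.01, -0.0], [-0.01, -0.00, 0.00]] + [[0.0, -0.02, 0.00],[-0.02, 0.11, -0.03],[0.0, -0.03, 0.01]]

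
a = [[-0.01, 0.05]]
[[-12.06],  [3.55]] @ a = [[0.12,-0.60], [-0.04,0.18]]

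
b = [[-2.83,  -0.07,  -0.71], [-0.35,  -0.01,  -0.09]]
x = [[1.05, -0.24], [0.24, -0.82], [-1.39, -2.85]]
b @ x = [[-2.0, 2.76], [-0.24, 0.35]]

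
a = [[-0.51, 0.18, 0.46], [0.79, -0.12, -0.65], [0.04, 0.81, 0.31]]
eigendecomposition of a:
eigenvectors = [[-0.57+0.00j, 0.36-0.26j, 0.36+0.26j], [(0.32+0j), -0.41+0.40j, -0.41-0.40j], [(-0.75+0j), 0.69+0.00j, (0.69-0j)]]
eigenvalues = [(-0.01+0j), (-0.16+0.45j), (-0.16-0.45j)]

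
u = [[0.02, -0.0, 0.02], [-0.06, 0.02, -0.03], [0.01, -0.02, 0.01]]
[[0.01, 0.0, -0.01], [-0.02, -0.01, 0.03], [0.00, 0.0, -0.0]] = u @ [[0.32, 0.16, -0.54], [0.18, 0.04, -0.16], [0.08, -0.03, -0.04]]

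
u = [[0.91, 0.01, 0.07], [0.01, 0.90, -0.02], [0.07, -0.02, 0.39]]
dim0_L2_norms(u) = [0.91, 0.9, 0.4]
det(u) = 0.31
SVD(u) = [[-0.94, 0.32, -0.13],  [-0.33, -0.94, 0.04],  [-0.11, 0.08, 0.99]] @ diag([0.9217936935209439, 0.8983238175620323, 0.37988248891702386]) @ [[-0.94, -0.33, -0.11], [0.32, -0.94, 0.08], [-0.13, 0.04, 0.99]]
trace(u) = 2.20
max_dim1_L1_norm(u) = 0.99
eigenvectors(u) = [[-0.13, 0.94, 0.32], [0.04, 0.33, -0.94], [0.99, 0.11, 0.08]]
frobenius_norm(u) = 1.34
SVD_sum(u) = [[0.81, 0.28, 0.10],  [0.28, 0.10, 0.03],  [0.10, 0.03, 0.01]] + [[0.09, -0.27, 0.02], [-0.27, 0.80, -0.07], [0.02, -0.07, 0.01]] + [[0.01, -0.0, -0.05],  [-0.00, 0.00, 0.02],  [-0.05, 0.02, 0.37]]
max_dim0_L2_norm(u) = 0.91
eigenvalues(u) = [0.38, 0.92, 0.9]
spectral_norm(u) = 0.92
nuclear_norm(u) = 2.20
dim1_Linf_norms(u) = [0.91, 0.9, 0.39]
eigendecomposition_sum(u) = [[0.01, -0.00, -0.05], [-0.0, 0.00, 0.02], [-0.05, 0.02, 0.37]] + [[0.81, 0.28, 0.10], [0.28, 0.1, 0.03], [0.1, 0.03, 0.01]] + [[0.09, -0.27, 0.02], [-0.27, 0.8, -0.07], [0.02, -0.07, 0.01]]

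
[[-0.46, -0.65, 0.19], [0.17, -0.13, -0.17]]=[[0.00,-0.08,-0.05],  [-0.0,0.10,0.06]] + [[-0.46, -0.57, 0.24], [0.17, -0.23, -0.23]]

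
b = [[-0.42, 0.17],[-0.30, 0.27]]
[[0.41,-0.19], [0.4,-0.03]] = b @ [[-0.69, 0.72], [0.72, 0.69]]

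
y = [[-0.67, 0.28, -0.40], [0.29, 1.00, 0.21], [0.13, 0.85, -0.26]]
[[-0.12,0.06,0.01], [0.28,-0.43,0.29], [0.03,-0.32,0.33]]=y@[[-0.03, -0.22, 0.25], [0.19, -0.36, 0.27], [0.49, -0.04, -0.26]]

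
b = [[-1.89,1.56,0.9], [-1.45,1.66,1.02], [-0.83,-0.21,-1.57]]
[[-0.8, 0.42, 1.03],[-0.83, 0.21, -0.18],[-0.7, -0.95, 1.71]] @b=[[0.05, -0.77, -1.91], [1.41, -0.91, -0.25], [1.28, -3.03, -4.28]]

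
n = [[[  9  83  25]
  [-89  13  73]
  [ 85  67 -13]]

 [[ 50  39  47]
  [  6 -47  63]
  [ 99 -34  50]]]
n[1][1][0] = 6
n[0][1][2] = 73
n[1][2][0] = 99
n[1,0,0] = 50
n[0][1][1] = 13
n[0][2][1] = 67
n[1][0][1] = 39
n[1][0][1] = 39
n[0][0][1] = 83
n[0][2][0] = 85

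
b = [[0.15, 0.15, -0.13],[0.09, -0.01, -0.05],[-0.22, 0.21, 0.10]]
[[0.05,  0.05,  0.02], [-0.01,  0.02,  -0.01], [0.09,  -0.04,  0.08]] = b @ [[-0.18, 0.35, -0.00],  [0.33, 0.11, 0.29],  [-0.23, 0.12, 0.20]]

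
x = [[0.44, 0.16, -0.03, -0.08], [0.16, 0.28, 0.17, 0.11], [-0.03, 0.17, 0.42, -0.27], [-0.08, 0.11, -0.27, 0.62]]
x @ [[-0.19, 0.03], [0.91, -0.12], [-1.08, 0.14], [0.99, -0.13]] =[[0.02, 0.00], [0.15, -0.02], [-0.56, 0.07], [1.02, -0.13]]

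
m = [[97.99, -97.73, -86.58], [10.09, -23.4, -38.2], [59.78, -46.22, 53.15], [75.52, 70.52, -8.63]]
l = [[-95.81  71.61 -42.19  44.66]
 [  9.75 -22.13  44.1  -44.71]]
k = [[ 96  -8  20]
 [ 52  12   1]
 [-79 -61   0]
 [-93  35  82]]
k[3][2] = 82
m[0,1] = -97.73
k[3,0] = -93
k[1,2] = 1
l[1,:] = [9.75, -22.13, 44.1, -44.71]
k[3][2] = 82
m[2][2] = 53.15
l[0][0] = -95.81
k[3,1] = 35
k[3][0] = -93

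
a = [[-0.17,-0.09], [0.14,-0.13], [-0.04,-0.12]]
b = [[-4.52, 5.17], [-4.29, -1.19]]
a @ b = [[1.15,-0.77], [-0.08,0.88], [0.70,-0.06]]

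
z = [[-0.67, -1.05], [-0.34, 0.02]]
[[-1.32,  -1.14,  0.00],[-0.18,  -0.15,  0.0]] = z@ [[0.58,0.5,-0.0],[0.89,0.77,-0.00]]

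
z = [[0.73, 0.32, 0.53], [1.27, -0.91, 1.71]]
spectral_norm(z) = 2.42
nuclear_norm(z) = 3.08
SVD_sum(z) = [[0.43,-0.23,0.53],[1.36,-0.74,1.71]] + [[0.3, 0.55, -0.00], [-0.09, -0.17, 0.0]]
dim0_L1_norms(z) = [2.0, 1.23, 2.24]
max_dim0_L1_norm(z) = 2.24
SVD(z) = [[-0.30, -0.95], [-0.95, 0.3]] @ diag([2.418142190262087, 0.6587020173602598]) @ [[-0.59, 0.32, -0.74], [-0.48, -0.88, 0.01]]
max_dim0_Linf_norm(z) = 1.71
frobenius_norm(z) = 2.51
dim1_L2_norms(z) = [0.96, 2.32]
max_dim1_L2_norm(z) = 2.32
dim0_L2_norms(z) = [1.46, 0.96, 1.79]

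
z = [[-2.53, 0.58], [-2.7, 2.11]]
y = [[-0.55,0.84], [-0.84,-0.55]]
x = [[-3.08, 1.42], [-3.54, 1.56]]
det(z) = -3.77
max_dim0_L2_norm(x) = 4.69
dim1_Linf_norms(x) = [3.08, 3.54]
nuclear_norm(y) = 2.01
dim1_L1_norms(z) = [3.11, 4.81]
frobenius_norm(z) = 4.30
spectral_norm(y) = 1.00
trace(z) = -0.42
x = z + y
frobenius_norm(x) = 5.14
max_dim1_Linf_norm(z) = 2.7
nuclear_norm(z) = 5.10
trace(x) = -1.52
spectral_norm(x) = 5.14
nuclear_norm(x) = 5.19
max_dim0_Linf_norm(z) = 2.7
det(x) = 0.22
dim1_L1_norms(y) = [1.39, 1.39]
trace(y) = -1.10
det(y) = 1.01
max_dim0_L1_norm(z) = 5.23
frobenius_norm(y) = 1.42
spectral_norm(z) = 4.20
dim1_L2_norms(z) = [2.6, 3.43]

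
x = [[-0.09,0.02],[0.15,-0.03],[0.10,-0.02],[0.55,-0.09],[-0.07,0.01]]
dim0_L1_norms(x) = [0.96, 0.17]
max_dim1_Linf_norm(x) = 0.55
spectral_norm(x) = 0.60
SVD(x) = [[-0.15,0.6], [0.26,-0.59], [0.17,-0.39], [0.93,0.3], [-0.12,-0.22]] @ diag([0.5981938351821535, 0.00800846739810121]) @ [[0.99,-0.17], [0.17,0.99]]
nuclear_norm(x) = 0.61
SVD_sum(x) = [[-0.09, 0.02], [0.15, -0.03], [0.1, -0.02], [0.55, -0.09], [-0.07, 0.01]] + [[0.0, 0.0], [-0.00, -0.00], [-0.0, -0.00], [0.00, 0.0], [-0.0, -0.0]]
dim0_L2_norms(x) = [0.59, 0.1]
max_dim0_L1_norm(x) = 0.96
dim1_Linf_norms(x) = [0.09, 0.15, 0.1, 0.55, 0.07]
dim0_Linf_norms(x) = [0.55, 0.09]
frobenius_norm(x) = 0.60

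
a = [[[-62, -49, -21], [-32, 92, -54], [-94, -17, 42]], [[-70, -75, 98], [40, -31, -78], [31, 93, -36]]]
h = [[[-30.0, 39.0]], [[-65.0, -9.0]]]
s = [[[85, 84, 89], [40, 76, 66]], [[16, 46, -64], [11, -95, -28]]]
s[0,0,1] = 84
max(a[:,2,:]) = 93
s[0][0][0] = 85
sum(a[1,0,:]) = -47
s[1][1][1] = -95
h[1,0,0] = -65.0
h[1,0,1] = -9.0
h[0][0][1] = 39.0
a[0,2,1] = -17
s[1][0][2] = -64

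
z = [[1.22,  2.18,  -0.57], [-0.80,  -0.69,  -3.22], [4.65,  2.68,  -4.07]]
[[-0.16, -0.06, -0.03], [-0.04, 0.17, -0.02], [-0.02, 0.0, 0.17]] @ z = [[-0.29,-0.39,0.41], [-0.28,-0.26,-0.44], [0.77,0.41,-0.68]]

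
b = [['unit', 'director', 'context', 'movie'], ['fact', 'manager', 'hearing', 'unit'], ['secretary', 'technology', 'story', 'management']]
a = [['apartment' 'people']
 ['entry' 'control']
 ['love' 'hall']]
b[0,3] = 'movie'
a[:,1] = ['people', 'control', 'hall']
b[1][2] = 'hearing'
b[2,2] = 'story'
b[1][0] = 'fact'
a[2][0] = 'love'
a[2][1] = 'hall'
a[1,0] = 'entry'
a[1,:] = ['entry', 'control']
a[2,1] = 'hall'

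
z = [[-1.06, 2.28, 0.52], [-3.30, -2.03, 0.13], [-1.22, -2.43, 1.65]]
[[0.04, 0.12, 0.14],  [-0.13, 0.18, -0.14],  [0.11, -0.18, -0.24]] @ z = [[-0.61, -0.49, 0.27], [-0.29, -0.32, -0.28], [0.77, 1.2, -0.36]]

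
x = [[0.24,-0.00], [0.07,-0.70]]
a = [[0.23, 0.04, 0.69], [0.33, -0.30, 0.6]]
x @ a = [[0.06,0.01,0.17], [-0.21,0.21,-0.37]]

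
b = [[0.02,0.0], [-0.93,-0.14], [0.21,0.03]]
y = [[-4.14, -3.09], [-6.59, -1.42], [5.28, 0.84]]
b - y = [[4.16, 3.09], [5.66, 1.28], [-5.07, -0.81]]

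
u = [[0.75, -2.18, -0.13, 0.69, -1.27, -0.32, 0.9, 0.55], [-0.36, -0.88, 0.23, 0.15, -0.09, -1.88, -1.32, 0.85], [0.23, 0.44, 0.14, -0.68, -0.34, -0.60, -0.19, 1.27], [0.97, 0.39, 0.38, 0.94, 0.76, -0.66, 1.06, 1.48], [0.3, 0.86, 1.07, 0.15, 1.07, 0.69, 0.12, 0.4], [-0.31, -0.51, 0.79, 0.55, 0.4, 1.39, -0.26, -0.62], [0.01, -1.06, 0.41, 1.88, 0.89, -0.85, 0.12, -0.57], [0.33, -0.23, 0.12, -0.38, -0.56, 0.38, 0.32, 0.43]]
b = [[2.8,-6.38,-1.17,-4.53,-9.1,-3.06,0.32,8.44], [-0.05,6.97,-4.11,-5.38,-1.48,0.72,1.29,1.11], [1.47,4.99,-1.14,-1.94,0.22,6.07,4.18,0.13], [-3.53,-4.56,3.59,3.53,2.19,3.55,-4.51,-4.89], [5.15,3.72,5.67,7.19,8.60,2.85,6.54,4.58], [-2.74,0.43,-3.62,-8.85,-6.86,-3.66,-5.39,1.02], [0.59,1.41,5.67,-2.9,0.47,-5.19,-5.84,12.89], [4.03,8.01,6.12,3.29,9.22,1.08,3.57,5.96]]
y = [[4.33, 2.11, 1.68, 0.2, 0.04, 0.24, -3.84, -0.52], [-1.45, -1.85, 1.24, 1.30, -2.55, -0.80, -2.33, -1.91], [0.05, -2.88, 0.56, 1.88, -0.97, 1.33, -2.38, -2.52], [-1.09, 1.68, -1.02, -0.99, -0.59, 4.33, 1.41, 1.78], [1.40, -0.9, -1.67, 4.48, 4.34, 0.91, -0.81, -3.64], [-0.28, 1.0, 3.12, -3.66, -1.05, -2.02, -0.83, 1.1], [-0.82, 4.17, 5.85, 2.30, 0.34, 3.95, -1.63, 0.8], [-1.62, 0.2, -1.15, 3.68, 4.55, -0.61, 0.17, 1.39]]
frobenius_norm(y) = 18.19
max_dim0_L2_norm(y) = 7.65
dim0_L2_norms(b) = [8.55, 14.67, 12.14, 14.66, 17.21, 10.44, 12.58, 17.89]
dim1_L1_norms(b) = [35.8, 21.11, 20.14, 30.35, 44.3, 32.57, 34.96, 41.28]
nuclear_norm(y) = 43.68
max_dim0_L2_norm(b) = 17.89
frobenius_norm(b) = 39.16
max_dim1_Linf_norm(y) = 5.85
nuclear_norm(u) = 14.11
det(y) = 80546.94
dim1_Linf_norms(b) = [9.1, 6.97, 6.07, 4.89, 8.6, 8.85, 12.89, 9.22]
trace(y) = 4.13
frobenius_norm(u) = 6.35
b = y @ u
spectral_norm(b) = 26.77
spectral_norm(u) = 3.66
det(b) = -147.67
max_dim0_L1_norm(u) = 6.77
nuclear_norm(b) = 80.89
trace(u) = 3.96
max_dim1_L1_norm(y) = 19.86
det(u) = -0.00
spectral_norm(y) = 10.34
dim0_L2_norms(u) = [1.41, 2.84, 1.48, 2.42, 2.17, 2.78, 1.98, 2.43]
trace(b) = 17.22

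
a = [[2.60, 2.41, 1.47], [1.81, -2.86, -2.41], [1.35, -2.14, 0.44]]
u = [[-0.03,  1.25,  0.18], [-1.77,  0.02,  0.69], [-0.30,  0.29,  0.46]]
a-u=[[2.63, 1.16, 1.29], [3.58, -2.88, -3.10], [1.65, -2.43, -0.02]]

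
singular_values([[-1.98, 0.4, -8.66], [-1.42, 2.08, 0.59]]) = [8.89, 2.58]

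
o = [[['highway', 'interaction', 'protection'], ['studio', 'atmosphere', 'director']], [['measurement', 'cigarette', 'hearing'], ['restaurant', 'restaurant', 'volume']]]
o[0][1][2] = 'director'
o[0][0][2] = 'protection'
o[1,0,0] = 'measurement'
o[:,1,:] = [['studio', 'atmosphere', 'director'], ['restaurant', 'restaurant', 'volume']]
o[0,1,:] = ['studio', 'atmosphere', 'director']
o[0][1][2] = 'director'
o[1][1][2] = 'volume'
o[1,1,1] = 'restaurant'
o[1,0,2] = 'hearing'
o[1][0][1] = 'cigarette'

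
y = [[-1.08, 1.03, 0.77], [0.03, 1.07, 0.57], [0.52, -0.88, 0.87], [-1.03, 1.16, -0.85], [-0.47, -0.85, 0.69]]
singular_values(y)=[2.59, 1.65, 1.1]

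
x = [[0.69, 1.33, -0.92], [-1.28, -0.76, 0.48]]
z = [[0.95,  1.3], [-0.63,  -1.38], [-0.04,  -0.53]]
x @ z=[[-0.15, -0.45], [-0.76, -0.87]]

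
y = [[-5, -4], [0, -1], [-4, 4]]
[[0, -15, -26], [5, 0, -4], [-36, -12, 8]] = y @ [[4, 3, 2], [-5, 0, 4]]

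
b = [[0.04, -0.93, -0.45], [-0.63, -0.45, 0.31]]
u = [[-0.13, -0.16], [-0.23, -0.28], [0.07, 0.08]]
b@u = [[0.18, 0.22], [0.21, 0.25]]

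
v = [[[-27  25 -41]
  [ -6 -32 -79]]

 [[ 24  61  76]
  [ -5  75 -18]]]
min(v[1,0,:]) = 24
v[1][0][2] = 76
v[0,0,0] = -27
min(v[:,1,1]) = -32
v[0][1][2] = -79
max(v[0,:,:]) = 25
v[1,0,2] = 76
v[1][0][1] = 61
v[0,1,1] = -32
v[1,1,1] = 75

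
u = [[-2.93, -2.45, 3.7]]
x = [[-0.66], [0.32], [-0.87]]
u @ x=[[-2.07]]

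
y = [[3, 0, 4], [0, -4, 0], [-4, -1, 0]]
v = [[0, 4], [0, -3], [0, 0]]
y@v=[[0, 12], [0, 12], [0, -13]]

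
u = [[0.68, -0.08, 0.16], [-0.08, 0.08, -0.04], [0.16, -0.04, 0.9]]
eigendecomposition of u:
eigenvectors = [[0.47, -0.87, 0.12], [-0.08, 0.10, 0.99], [0.88, 0.48, 0.02]]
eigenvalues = [0.99, 0.6, 0.07]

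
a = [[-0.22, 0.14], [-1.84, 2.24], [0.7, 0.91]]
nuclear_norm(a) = 4.04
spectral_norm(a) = 2.92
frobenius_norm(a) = 3.13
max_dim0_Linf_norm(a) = 2.24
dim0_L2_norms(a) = [1.98, 2.42]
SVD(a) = [[-0.08, 0.08], [-0.99, 0.1], [-0.1, -0.99]] @ diag([2.922600508407377, 1.1170077297212135]) @ [[0.61, -0.80], [-0.80, -0.61]]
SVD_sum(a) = [[-0.15, 0.19], [-1.75, 2.30], [-0.18, 0.24]] + [[-0.07, -0.05], [-0.09, -0.06], [0.88, 0.67]]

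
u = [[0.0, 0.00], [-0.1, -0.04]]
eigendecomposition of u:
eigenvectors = [[0.00,0.37], [1.00,-0.93]]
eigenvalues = [-0.04, 0.0]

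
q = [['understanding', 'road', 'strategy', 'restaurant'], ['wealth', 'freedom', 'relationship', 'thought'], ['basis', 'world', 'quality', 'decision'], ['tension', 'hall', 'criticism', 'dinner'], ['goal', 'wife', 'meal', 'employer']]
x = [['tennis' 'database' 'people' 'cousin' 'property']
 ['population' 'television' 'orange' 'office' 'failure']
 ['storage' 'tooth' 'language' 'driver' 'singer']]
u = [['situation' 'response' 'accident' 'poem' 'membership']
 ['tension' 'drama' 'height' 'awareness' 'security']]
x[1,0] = 'population'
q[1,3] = 'thought'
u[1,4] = 'security'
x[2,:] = ['storage', 'tooth', 'language', 'driver', 'singer']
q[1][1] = 'freedom'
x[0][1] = 'database'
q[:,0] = ['understanding', 'wealth', 'basis', 'tension', 'goal']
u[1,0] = 'tension'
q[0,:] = ['understanding', 'road', 'strategy', 'restaurant']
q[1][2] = 'relationship'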